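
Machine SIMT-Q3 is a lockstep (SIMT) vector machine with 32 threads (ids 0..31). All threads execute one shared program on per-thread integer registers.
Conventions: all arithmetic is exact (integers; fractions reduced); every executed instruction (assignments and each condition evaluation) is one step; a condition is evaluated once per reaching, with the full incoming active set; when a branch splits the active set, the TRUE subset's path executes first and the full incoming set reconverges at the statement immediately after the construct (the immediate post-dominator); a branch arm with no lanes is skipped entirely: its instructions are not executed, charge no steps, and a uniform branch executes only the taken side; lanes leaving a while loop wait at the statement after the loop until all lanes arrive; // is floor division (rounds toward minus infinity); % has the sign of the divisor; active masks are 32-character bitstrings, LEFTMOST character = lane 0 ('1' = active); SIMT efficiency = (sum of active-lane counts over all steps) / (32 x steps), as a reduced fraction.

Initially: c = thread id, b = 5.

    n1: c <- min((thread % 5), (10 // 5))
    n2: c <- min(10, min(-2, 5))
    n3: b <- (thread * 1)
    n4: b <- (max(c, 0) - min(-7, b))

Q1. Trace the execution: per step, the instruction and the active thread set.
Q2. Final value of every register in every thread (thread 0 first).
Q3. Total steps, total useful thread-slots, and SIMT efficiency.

step 0: c <- min((thread % 5), (10 // 5)) 11111111111111111111111111111111
step 1: c <- min(10, min(-2, 5))     11111111111111111111111111111111
step 2: b <- (thread * 1)            11111111111111111111111111111111
step 3: b <- (max(c, 0) - min(-7, b)) 11111111111111111111111111111111

Answer: 4 steps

c: -2,-2,-2,-2,-2,-2,-2,-2,-2,-2,-2,-2,-2,-2,-2,-2,-2,-2,-2,-2,-2,-2,-2,-2,-2,-2,-2,-2,-2,-2,-2,-2
b: 7,7,7,7,7,7,7,7,7,7,7,7,7,7,7,7,7,7,7,7,7,7,7,7,7,7,7,7,7,7,7,7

steps = 4; useful = 128; efficiency = 128/128 = 1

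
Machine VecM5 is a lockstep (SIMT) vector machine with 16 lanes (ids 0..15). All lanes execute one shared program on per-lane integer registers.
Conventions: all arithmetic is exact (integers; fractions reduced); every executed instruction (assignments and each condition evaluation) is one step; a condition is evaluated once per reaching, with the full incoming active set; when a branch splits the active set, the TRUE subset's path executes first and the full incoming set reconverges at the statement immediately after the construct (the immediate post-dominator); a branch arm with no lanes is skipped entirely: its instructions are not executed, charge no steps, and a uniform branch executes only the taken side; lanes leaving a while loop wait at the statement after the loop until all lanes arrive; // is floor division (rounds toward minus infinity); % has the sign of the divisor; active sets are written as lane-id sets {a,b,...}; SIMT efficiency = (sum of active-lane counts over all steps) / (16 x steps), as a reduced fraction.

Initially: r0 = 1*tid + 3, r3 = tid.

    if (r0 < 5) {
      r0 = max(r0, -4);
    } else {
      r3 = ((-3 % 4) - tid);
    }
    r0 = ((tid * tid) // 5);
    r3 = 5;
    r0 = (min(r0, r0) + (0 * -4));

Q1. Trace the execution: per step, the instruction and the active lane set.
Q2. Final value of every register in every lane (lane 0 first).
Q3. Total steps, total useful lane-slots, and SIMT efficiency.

step 0: eval (r0 < 5)                {0,1,2,3,4,5,6,7,8,9,10,11,12,13,14,15}
step 1: r0 <- max(r0, -4)            {0,1}
step 2: r3 <- ((-3 % 4) - tid)       {2,3,4,5,6,7,8,9,10,11,12,13,14,15}
step 3: r0 <- ((tid * tid) // 5)     {0,1,2,3,4,5,6,7,8,9,10,11,12,13,14,15}
step 4: r3 <- 5                      {0,1,2,3,4,5,6,7,8,9,10,11,12,13,14,15}
step 5: r0 <- (min(r0, r0) + (0 * -4)) {0,1,2,3,4,5,6,7,8,9,10,11,12,13,14,15}

Answer: 6 steps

r0: 0,0,0,1,3,5,7,9,12,16,20,24,28,33,39,45
r3: 5,5,5,5,5,5,5,5,5,5,5,5,5,5,5,5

steps = 6; useful = 80; efficiency = 80/96 = 5/6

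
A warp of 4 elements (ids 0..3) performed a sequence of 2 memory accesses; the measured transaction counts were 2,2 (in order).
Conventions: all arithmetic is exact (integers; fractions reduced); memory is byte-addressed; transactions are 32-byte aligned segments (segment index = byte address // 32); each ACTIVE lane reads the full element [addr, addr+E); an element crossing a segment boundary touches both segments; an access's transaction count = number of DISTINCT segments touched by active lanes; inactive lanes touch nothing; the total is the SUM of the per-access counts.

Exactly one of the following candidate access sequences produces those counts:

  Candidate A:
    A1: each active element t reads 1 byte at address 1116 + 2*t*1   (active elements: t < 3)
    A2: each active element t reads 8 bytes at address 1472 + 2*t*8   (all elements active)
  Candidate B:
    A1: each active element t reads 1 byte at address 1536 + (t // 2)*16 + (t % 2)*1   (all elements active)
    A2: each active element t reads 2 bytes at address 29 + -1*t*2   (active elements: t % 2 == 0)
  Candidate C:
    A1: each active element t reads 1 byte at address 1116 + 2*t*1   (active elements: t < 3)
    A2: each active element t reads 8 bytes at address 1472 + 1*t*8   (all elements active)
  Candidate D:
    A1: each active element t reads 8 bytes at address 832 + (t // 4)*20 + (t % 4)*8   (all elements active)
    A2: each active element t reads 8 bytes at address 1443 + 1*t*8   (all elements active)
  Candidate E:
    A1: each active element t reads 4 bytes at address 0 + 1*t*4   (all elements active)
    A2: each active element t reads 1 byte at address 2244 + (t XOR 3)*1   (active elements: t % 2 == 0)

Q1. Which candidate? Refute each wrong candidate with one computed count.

B: A1 gives 1 transaction, not 2
C: A2 gives 1 transaction, not 2
D: A1 gives 1 transaction, not 2
E: A1 gives 1 transaction, not 2
A: all counts match (2,2)

Answer: A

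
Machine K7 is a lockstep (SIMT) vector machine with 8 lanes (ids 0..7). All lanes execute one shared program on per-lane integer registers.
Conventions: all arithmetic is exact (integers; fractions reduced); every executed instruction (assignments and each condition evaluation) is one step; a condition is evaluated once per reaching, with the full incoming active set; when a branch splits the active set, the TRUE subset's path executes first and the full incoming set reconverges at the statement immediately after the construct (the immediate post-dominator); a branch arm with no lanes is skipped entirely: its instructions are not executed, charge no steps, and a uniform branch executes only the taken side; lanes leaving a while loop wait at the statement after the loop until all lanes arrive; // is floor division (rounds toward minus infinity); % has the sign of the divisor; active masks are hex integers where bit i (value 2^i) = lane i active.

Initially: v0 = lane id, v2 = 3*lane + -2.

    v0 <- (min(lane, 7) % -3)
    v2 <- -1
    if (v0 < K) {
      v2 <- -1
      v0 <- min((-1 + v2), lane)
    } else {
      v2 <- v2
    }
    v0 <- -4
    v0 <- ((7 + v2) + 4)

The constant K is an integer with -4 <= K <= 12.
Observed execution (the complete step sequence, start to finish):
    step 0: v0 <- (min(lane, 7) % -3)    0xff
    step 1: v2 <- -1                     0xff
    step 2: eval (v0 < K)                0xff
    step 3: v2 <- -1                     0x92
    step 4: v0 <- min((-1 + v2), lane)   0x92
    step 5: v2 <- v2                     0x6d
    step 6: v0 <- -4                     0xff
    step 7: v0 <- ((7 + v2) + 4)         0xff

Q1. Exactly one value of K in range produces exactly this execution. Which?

Answer: K = -1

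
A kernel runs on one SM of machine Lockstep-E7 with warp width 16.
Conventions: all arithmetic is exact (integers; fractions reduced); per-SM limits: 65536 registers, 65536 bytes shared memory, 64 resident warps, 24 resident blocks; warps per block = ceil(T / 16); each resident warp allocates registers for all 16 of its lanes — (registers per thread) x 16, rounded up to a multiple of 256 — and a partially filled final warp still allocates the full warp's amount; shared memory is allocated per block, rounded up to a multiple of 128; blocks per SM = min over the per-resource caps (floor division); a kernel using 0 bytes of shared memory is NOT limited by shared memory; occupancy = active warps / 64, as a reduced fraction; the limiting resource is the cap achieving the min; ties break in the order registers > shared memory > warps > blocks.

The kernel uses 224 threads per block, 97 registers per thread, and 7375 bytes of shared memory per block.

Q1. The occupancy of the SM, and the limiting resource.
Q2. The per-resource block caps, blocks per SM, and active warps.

Answer: occupancy 7/16, limited by registers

registers: 2 blocks
shared memory: 8 blocks
warps: 4 blocks
blocks: 24 blocks

Answer: 2 blocks, 28 active warps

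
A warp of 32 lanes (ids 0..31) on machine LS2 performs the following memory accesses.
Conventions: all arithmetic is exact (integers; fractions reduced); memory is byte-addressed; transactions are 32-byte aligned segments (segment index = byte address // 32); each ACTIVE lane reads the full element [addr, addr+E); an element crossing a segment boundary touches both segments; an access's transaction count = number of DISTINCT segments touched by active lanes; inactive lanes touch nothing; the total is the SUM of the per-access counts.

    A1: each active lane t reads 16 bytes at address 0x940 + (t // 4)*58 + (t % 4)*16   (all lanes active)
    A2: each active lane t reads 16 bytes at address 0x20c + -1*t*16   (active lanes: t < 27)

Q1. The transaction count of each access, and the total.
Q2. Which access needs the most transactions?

A1: 15 transactions
A2: 14 transactions

Answer: 15,14; total 29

Answer: A1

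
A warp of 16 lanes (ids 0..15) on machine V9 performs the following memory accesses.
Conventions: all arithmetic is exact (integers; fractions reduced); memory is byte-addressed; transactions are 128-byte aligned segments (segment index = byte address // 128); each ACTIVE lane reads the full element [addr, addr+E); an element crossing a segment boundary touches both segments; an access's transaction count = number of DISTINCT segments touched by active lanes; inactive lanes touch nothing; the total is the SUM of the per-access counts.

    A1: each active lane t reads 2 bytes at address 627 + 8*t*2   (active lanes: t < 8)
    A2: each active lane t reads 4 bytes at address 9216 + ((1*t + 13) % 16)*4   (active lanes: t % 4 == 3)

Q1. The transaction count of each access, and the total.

A1: 2 transactions
A2: 1 transaction

Answer: 2,1; total 3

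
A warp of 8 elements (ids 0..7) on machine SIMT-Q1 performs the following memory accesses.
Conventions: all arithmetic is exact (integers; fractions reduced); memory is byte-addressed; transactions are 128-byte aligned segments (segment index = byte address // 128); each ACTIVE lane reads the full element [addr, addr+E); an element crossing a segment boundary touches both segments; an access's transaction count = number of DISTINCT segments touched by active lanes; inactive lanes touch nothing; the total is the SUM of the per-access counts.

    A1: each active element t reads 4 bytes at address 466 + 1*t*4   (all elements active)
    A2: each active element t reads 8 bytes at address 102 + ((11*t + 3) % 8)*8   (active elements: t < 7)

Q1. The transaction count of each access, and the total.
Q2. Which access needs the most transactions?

A1: 1 transaction
A2: 2 transactions

Answer: 1,2; total 3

Answer: A2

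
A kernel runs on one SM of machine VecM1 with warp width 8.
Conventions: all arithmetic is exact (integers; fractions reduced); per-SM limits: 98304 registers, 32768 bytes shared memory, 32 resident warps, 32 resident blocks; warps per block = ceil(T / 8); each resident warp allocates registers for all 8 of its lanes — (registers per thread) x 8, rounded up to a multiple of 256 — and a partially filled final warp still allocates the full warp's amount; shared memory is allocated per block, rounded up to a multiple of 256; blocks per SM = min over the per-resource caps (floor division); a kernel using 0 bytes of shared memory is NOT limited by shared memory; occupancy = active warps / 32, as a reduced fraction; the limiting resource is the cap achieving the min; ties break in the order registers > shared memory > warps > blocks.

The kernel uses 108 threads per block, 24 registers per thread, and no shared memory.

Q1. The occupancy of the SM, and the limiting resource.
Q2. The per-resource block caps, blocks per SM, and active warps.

Answer: occupancy 7/8, limited by warps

registers: 27 blocks
shared memory: no limit (kernel uses none)
warps: 2 blocks
blocks: 32 blocks

Answer: 2 blocks, 28 active warps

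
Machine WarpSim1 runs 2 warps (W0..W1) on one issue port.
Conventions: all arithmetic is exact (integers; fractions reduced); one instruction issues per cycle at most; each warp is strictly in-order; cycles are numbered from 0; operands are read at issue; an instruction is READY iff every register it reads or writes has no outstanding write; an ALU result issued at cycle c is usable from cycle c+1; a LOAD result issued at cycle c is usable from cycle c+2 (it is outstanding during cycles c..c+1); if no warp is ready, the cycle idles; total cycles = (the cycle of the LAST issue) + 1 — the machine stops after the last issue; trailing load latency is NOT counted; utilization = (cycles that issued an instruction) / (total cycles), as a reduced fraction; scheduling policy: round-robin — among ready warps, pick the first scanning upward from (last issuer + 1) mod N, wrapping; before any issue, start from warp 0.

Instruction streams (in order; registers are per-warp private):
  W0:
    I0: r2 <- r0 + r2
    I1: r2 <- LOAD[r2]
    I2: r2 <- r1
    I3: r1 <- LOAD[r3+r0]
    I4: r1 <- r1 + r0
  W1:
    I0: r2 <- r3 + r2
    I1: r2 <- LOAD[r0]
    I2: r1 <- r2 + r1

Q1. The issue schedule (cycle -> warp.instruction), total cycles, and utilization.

cycle 0: W0.I0
cycle 1: W1.I0
cycle 2: W0.I1
cycle 3: W1.I1
cycle 4: W0.I2
cycle 5: W1.I2
cycle 6: W0.I3
cycle 7: idle
cycle 8: W0.I4

Answer: 9 cycles, utilization 8/9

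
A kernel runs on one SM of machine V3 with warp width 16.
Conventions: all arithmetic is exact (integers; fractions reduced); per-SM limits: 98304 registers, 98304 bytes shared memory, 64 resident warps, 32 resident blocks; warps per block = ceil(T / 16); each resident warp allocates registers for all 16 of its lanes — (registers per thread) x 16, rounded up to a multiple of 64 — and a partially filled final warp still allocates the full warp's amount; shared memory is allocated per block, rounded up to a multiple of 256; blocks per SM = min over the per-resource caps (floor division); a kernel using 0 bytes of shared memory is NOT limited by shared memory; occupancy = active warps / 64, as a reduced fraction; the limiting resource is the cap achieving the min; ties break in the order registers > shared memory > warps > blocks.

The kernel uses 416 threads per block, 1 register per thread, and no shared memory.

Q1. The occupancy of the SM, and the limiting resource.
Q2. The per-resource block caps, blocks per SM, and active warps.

Answer: occupancy 13/16, limited by warps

registers: 59 blocks
shared memory: no limit (kernel uses none)
warps: 2 blocks
blocks: 32 blocks

Answer: 2 blocks, 52 active warps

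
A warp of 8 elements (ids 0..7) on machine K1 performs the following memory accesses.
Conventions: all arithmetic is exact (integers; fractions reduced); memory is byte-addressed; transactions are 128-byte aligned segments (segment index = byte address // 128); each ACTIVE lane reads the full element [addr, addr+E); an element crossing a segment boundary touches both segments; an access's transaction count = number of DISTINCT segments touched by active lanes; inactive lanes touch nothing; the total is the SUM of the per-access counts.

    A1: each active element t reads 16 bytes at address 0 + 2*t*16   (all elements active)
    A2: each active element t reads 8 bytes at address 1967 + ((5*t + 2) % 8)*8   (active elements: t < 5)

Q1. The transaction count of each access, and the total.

A1: 2 transactions
A2: 1 transaction

Answer: 2,1; total 3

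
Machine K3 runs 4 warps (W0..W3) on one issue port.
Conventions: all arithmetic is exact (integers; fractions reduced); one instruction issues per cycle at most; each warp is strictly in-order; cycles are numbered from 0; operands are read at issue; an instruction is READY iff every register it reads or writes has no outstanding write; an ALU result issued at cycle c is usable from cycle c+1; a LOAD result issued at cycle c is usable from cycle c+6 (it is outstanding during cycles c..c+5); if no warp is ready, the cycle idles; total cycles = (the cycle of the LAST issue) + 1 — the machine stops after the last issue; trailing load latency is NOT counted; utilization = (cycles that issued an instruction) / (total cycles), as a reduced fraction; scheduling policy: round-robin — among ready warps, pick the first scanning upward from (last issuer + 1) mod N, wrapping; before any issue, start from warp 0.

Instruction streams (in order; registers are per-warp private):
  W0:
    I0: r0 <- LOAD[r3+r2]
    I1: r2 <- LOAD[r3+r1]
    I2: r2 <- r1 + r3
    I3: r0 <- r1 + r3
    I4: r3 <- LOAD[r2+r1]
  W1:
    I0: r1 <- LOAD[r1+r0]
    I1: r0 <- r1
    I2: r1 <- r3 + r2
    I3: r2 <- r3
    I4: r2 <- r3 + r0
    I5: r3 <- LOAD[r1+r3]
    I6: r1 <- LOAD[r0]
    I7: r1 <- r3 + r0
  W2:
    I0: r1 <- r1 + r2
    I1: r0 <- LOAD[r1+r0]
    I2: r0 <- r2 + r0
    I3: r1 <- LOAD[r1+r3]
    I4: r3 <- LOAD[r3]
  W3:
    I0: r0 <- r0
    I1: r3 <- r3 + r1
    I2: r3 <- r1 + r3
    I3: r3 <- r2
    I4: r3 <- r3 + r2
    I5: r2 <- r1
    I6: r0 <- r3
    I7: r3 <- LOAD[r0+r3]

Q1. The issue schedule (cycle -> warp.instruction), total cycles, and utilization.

cycle 0: W0.I0
cycle 1: W1.I0
cycle 2: W2.I0
cycle 3: W3.I0
cycle 4: W0.I1
cycle 5: W2.I1
cycle 6: W3.I1
cycle 7: W1.I1
cycle 8: W3.I2
cycle 9: W1.I2
cycle 10: W3.I3
cycle 11: W0.I2
cycle 12: W1.I3
cycle 13: W2.I2
cycle 14: W3.I4
cycle 15: W0.I3
cycle 16: W1.I4
cycle 17: W2.I3
cycle 18: W3.I5
cycle 19: W0.I4
cycle 20: W1.I5
cycle 21: W2.I4
cycle 22: W3.I6
cycle 23: W1.I6
cycle 24: W3.I7
cycle 25: idle
cycle 26: idle
cycle 27: idle
cycle 28: idle
cycle 29: W1.I7

Answer: 30 cycles, utilization 13/15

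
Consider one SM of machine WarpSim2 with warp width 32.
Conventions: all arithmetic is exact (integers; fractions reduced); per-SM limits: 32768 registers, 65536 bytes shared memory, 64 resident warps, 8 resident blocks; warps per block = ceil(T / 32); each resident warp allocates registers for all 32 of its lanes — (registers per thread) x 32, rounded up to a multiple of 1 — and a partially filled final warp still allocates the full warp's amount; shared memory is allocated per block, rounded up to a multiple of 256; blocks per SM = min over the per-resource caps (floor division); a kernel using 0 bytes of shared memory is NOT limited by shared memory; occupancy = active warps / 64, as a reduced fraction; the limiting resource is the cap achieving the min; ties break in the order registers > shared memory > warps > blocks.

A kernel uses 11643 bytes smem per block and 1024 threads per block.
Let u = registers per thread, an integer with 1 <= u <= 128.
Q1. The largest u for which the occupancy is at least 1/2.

Answer: u = 32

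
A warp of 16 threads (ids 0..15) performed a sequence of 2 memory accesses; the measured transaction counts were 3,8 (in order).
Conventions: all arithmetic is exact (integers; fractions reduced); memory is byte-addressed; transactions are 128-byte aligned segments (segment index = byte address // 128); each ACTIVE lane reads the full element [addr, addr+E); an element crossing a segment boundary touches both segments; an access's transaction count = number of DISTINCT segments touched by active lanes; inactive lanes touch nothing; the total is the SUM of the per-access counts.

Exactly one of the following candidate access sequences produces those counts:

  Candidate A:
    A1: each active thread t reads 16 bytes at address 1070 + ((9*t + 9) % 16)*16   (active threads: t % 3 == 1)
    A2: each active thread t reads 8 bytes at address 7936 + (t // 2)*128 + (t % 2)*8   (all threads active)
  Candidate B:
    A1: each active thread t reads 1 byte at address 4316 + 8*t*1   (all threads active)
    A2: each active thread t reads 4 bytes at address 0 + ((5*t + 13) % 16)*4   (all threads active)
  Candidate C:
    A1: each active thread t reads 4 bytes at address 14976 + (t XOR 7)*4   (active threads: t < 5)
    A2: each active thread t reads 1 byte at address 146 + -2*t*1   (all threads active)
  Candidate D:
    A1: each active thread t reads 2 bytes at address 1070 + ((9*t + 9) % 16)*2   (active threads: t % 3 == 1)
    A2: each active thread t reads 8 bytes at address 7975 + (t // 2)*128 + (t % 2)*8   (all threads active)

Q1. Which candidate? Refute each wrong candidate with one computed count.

B: A1 gives 2 transactions, not 3
C: A1 gives 1 transaction, not 3
D: A1 gives 1 transaction, not 3
A: all counts match (3,8)

Answer: A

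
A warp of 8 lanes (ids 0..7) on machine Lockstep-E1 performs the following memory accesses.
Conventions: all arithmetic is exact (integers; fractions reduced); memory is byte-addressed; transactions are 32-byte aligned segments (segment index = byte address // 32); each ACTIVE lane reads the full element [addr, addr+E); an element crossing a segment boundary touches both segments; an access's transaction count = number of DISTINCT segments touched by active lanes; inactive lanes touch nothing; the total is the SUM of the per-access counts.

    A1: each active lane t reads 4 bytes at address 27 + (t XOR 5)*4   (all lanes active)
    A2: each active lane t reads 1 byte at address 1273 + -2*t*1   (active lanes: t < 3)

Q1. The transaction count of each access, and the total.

A1: 2 transactions
A2: 1 transaction

Answer: 2,1; total 3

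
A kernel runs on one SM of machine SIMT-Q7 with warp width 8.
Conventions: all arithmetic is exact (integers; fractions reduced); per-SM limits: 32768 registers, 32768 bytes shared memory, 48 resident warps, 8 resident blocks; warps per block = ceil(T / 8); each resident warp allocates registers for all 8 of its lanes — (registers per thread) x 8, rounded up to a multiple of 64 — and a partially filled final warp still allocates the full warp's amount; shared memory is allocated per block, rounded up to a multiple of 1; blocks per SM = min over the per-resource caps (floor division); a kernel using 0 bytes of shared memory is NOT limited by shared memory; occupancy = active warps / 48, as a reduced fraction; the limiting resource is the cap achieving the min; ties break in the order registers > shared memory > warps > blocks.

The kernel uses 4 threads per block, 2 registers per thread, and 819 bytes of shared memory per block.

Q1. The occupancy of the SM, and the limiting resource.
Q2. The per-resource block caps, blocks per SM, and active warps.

Answer: occupancy 1/6, limited by blocks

registers: 512 blocks
shared memory: 40 blocks
warps: 48 blocks
blocks: 8 blocks

Answer: 8 blocks, 8 active warps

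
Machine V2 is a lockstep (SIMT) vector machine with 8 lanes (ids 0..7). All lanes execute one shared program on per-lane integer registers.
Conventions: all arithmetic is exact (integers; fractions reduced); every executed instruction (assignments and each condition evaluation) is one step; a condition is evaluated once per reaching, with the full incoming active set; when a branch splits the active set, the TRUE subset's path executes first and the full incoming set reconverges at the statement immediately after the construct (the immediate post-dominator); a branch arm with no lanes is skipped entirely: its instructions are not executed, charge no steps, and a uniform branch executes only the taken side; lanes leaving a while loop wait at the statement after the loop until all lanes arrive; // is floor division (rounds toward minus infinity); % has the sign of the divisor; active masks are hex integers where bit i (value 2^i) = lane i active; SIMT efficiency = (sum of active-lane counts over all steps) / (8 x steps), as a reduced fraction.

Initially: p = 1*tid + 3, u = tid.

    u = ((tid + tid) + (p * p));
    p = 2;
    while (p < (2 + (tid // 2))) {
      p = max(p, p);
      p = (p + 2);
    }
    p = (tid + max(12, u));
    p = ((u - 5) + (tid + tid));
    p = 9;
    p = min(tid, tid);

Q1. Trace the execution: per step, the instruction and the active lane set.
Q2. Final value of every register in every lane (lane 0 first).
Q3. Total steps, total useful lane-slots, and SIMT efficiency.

step 0: u <- ((tid + tid) + (p * p)) 0xff
step 1: p <- 2                       0xff
step 2: eval (p < (2 + (tid // 2)))  0xff
step 3: p <- max(p, p)               0xfc
step 4: p <- (p + 2)                 0xfc
step 5: eval (p < (2 + (tid // 2)))  0xfc
step 6: p <- max(p, p)               0xc0
step 7: p <- (p + 2)                 0xc0
step 8: eval (p < (2 + (tid // 2)))  0xc0
step 9: p <- (tid + max(12, u))      0xff
step 10: p <- ((u - 5) + (tid + tid)) 0xff
step 11: p <- 9                       0xff
step 12: p <- min(tid, tid)           0xff

Answer: 13 steps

p: 0,1,2,3,4,5,6,7
u: 9,18,29,42,57,74,93,114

steps = 13; useful = 80; efficiency = 80/104 = 10/13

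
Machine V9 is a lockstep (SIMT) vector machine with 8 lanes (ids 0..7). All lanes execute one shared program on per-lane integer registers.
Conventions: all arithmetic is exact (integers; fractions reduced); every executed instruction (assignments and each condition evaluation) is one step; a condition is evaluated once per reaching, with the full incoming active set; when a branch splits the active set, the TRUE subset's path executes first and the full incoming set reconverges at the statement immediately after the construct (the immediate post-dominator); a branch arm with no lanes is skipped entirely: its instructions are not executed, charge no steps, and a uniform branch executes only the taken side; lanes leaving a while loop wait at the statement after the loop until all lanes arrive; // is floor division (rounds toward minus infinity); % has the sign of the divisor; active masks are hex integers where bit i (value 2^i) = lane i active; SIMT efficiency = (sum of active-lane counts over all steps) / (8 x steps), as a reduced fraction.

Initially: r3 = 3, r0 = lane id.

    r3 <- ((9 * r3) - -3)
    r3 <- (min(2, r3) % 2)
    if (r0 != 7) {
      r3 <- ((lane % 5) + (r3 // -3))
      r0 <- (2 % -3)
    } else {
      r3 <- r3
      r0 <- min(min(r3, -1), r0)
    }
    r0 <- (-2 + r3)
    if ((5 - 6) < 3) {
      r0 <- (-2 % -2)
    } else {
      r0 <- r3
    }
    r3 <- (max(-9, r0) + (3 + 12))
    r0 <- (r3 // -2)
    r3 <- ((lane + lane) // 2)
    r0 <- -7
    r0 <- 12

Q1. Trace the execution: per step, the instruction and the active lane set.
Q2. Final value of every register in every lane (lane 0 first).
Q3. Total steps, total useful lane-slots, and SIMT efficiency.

step 0: r3 <- ((9 * r3) - -3)        0xff
step 1: r3 <- (min(2, r3) % 2)       0xff
step 2: eval (r0 != 7)               0xff
step 3: r3 <- ((lane % 5) + (r3 // -3)) 0x7f
step 4: r0 <- (2 % -3)               0x7f
step 5: r3 <- r3                     0x80
step 6: r0 <- min(min(r3, -1), r0)   0x80
step 7: r0 <- (-2 + r3)              0xff
step 8: eval ((5 - 6) < 3)           0xff
step 9: r0 <- (-2 % -2)              0xff
step 10: r3 <- (max(-9, r0) + (3 + 12)) 0xff
step 11: r0 <- (r3 // -2)             0xff
step 12: r3 <- ((lane + lane) // 2)   0xff
step 13: r0 <- -7                     0xff
step 14: r0 <- 12                     0xff

Answer: 15 steps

r3: 0,1,2,3,4,5,6,7
r0: 12,12,12,12,12,12,12,12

steps = 15; useful = 104; efficiency = 104/120 = 13/15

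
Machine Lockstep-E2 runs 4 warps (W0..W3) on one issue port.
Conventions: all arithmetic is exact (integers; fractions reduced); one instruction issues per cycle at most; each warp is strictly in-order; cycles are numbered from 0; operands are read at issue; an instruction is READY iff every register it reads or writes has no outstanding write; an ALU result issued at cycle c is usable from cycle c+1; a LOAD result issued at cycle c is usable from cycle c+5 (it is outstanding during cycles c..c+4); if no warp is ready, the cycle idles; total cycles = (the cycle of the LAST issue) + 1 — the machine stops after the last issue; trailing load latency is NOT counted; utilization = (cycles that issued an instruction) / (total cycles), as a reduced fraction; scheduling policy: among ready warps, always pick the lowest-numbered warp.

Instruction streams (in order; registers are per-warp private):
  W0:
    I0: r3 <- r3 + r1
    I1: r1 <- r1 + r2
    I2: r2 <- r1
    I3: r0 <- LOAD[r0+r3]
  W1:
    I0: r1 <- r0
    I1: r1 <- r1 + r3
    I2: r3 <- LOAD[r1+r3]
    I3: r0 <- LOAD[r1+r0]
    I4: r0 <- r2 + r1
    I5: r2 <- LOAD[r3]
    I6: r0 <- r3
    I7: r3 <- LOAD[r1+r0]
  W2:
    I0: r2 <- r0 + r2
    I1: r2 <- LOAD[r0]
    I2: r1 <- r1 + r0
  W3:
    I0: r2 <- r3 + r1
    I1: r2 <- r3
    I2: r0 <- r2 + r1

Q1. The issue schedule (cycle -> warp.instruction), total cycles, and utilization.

cycle 0: W0.I0
cycle 1: W0.I1
cycle 2: W0.I2
cycle 3: W0.I3
cycle 4: W1.I0
cycle 5: W1.I1
cycle 6: W1.I2
cycle 7: W1.I3
cycle 8: W2.I0
cycle 9: W2.I1
cycle 10: W2.I2
cycle 11: W3.I0
cycle 12: W1.I4
cycle 13: W1.I5
cycle 14: W1.I6
cycle 15: W1.I7
cycle 16: W3.I1
cycle 17: W3.I2

Answer: 18 cycles, utilization 1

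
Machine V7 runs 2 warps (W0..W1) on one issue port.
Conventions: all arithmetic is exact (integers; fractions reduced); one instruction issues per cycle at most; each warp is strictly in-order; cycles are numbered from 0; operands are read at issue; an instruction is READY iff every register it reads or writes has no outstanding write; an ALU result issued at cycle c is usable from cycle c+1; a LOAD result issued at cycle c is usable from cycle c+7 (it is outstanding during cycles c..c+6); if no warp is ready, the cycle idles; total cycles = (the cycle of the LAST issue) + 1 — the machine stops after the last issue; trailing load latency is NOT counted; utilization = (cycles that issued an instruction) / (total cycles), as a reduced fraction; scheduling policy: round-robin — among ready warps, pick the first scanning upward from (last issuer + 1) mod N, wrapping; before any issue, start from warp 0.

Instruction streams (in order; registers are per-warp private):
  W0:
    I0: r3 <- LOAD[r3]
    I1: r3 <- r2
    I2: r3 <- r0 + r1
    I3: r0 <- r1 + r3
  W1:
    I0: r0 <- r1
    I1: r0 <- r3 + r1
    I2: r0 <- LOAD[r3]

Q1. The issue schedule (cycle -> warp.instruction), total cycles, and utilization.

cycle 0: W0.I0
cycle 1: W1.I0
cycle 2: W1.I1
cycle 3: W1.I2
cycle 4: idle
cycle 5: idle
cycle 6: idle
cycle 7: W0.I1
cycle 8: W0.I2
cycle 9: W0.I3

Answer: 10 cycles, utilization 7/10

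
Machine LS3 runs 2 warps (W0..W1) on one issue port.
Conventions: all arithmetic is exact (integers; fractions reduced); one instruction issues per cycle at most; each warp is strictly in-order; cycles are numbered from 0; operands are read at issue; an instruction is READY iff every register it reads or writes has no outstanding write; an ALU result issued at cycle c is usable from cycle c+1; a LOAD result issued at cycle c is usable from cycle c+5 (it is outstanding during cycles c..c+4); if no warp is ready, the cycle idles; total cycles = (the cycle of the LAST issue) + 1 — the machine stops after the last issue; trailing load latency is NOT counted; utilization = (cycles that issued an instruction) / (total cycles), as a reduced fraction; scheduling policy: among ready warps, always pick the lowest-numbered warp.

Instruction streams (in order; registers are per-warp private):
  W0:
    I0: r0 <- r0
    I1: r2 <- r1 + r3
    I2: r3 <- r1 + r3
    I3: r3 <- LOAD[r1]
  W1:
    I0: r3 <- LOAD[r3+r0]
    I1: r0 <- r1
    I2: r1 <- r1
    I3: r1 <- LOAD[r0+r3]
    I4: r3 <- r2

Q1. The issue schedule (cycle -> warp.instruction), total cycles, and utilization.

cycle 0: W0.I0
cycle 1: W0.I1
cycle 2: W0.I2
cycle 3: W0.I3
cycle 4: W1.I0
cycle 5: W1.I1
cycle 6: W1.I2
cycle 7: idle
cycle 8: idle
cycle 9: W1.I3
cycle 10: W1.I4

Answer: 11 cycles, utilization 9/11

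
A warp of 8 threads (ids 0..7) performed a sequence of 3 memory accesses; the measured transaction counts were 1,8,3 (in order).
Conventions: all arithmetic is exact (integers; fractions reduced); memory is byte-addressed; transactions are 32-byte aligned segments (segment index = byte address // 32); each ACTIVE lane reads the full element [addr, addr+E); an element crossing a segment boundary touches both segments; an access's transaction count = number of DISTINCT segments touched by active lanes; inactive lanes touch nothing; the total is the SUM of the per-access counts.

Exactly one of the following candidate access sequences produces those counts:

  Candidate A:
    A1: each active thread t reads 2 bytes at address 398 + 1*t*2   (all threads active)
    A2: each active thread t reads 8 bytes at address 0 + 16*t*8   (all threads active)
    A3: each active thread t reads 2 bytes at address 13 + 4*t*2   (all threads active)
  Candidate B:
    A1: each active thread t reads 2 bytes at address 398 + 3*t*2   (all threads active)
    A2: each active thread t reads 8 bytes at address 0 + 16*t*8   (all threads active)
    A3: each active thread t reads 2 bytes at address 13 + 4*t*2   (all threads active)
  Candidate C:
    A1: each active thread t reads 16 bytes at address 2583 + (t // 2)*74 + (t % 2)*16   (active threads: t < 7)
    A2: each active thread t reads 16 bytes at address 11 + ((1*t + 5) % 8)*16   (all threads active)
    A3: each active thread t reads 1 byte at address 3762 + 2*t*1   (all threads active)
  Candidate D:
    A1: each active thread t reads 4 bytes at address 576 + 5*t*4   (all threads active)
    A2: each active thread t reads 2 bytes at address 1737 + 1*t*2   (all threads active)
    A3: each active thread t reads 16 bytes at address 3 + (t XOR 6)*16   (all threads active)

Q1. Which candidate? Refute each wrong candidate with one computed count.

B: A1 gives 2 transactions, not 1
C: A1 gives 8 transactions, not 1
D: A1 gives 5 transactions, not 1
A: all counts match (1,8,3)

Answer: A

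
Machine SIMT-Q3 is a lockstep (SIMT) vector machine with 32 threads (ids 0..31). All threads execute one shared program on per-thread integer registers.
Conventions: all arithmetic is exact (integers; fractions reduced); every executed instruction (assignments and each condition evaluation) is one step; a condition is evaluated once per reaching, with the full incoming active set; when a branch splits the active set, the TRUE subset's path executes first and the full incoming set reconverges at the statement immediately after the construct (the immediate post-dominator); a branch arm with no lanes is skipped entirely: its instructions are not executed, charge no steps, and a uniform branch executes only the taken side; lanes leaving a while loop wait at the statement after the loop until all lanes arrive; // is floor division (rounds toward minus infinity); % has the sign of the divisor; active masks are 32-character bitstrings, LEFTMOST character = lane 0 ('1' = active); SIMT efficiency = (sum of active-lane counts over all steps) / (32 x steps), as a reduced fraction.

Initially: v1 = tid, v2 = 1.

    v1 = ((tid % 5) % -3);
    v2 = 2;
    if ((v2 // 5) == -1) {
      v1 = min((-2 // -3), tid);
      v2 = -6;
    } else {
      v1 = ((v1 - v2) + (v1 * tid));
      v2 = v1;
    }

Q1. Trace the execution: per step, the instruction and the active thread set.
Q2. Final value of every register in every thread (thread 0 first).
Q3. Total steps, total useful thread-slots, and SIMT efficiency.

step 0: v1 <- ((tid % 5) % -3)       11111111111111111111111111111111
step 1: v2 <- 2                      11111111111111111111111111111111
step 2: eval ((v2 // 5) == -1)       11111111111111111111111111111111
step 3: v1 <- ((v1 - v2) + (v1 * tid)) 11111111111111111111111111111111
step 4: v2 <- v1                     11111111111111111111111111111111

Answer: 5 steps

v1: -2,-6,-5,-2,-12,-2,-16,-10,-2,-22,-2,-26,-15,-2,-32,-2,-36,-20,-2,-42,-2,-46,-25,-2,-52,-2,-56,-30,-2,-62,-2,-66
v2: -2,-6,-5,-2,-12,-2,-16,-10,-2,-22,-2,-26,-15,-2,-32,-2,-36,-20,-2,-42,-2,-46,-25,-2,-52,-2,-56,-30,-2,-62,-2,-66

steps = 5; useful = 160; efficiency = 160/160 = 1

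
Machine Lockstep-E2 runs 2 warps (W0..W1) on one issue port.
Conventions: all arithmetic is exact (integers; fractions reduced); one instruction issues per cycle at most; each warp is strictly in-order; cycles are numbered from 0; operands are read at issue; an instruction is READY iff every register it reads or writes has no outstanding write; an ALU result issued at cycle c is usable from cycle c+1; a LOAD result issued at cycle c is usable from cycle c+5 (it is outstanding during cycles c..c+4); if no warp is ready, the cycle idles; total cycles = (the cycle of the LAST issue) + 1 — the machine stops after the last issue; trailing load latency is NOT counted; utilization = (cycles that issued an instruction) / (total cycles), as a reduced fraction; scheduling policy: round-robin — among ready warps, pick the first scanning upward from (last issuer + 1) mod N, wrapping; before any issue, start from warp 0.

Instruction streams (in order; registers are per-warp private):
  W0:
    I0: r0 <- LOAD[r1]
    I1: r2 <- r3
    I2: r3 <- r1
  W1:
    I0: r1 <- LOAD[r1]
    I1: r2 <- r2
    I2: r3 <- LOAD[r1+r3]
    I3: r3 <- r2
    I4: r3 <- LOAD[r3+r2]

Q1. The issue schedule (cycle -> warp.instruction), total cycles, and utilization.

cycle 0: W0.I0
cycle 1: W1.I0
cycle 2: W0.I1
cycle 3: W1.I1
cycle 4: W0.I2
cycle 5: idle
cycle 6: W1.I2
cycle 7: idle
cycle 8: idle
cycle 9: idle
cycle 10: idle
cycle 11: W1.I3
cycle 12: W1.I4

Answer: 13 cycles, utilization 8/13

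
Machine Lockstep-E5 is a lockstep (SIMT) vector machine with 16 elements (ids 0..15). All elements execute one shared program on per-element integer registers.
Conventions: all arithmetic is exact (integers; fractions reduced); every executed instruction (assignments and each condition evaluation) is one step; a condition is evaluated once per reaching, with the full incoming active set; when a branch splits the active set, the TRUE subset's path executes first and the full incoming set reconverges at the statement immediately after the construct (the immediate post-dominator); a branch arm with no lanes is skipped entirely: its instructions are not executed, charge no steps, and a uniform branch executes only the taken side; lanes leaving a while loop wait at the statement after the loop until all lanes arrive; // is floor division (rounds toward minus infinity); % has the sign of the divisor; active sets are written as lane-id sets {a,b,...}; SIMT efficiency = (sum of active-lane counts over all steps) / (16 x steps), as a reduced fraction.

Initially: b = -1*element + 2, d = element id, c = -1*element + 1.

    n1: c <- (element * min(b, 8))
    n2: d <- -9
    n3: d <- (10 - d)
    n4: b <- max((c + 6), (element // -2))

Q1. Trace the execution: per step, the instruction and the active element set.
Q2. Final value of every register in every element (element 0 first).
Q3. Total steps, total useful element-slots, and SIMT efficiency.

step 0: c <- (element * min(b, 8))   {0,1,2,3,4,5,6,7,8,9,10,11,12,13,14,15}
step 1: d <- -9                      {0,1,2,3,4,5,6,7,8,9,10,11,12,13,14,15}
step 2: d <- (10 - d)                {0,1,2,3,4,5,6,7,8,9,10,11,12,13,14,15}
step 3: b <- max((c + 6), (element // -2)) {0,1,2,3,4,5,6,7,8,9,10,11,12,13,14,15}

Answer: 4 steps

b: 6,7,6,3,-2,-3,-3,-4,-4,-5,-5,-6,-6,-7,-7,-8
d: 19,19,19,19,19,19,19,19,19,19,19,19,19,19,19,19
c: 0,1,0,-3,-8,-15,-24,-35,-48,-63,-80,-99,-120,-143,-168,-195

steps = 4; useful = 64; efficiency = 64/64 = 1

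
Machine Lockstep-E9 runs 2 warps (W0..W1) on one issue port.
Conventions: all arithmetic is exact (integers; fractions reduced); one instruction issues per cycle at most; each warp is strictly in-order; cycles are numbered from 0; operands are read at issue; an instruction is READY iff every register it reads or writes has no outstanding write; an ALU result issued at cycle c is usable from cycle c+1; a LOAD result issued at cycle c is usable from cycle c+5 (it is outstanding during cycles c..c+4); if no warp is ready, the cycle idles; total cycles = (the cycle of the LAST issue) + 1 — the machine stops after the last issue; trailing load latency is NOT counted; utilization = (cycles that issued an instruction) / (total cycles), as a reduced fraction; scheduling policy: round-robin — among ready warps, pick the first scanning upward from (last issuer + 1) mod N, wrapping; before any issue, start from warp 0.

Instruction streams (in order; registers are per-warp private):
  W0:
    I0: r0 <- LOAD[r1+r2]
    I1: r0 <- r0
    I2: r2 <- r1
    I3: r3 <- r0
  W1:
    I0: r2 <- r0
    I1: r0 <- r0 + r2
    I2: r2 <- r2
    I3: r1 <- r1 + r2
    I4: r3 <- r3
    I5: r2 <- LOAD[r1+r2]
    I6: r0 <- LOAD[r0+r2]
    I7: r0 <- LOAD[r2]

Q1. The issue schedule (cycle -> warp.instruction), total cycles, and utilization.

cycle 0: W0.I0
cycle 1: W1.I0
cycle 2: W1.I1
cycle 3: W1.I2
cycle 4: W1.I3
cycle 5: W0.I1
cycle 6: W1.I4
cycle 7: W0.I2
cycle 8: W1.I5
cycle 9: W0.I3
cycle 10: idle
cycle 11: idle
cycle 12: idle
cycle 13: W1.I6
cycle 14: idle
cycle 15: idle
cycle 16: idle
cycle 17: idle
cycle 18: W1.I7

Answer: 19 cycles, utilization 12/19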